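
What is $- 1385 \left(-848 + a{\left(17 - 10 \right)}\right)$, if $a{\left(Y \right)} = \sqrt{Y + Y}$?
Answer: $1174480 - 1385 \sqrt{14} \approx 1.1693 \cdot 10^{6}$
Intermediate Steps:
$a{\left(Y \right)} = \sqrt{2} \sqrt{Y}$ ($a{\left(Y \right)} = \sqrt{2 Y} = \sqrt{2} \sqrt{Y}$)
$- 1385 \left(-848 + a{\left(17 - 10 \right)}\right) = - 1385 \left(-848 + \sqrt{2} \sqrt{17 - 10}\right) = - 1385 \left(-848 + \sqrt{2} \sqrt{7}\right) = - 1385 \left(-848 + \sqrt{14}\right) = - (-1174480 + 1385 \sqrt{14}) = 1174480 - 1385 \sqrt{14}$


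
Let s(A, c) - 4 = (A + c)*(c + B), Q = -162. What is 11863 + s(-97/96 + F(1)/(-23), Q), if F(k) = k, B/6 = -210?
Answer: 89692507/368 ≈ 2.4373e+5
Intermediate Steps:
B = -1260 (B = 6*(-210) = -1260)
s(A, c) = 4 + (-1260 + c)*(A + c) (s(A, c) = 4 + (A + c)*(c - 1260) = 4 + (A + c)*(-1260 + c) = 4 + (-1260 + c)*(A + c))
11863 + s(-97/96 + F(1)/(-23), Q) = 11863 + (4 + (-162)² - 1260*(-97/96 + 1/(-23)) - 1260*(-162) + (-97/96 + 1/(-23))*(-162)) = 11863 + (4 + 26244 - 1260*(-97*1/96 + 1*(-1/23)) + 204120 + (-97*1/96 + 1*(-1/23))*(-162)) = 11863 + (4 + 26244 - 1260*(-97/96 - 1/23) + 204120 + (-97/96 - 1/23)*(-162)) = 11863 + (4 + 26244 - 1260*(-2327/2208) + 204120 - 2327/2208*(-162)) = 11863 + (4 + 26244 + 244335/184 + 204120 + 62829/368) = 11863 + 85326923/368 = 89692507/368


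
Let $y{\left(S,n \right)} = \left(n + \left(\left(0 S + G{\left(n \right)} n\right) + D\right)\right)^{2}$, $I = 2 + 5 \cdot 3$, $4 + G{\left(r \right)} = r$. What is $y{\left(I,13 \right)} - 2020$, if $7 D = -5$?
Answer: $\frac{720045}{49} \approx 14695.0$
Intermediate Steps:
$D = - \frac{5}{7}$ ($D = \frac{1}{7} \left(-5\right) = - \frac{5}{7} \approx -0.71429$)
$G{\left(r \right)} = -4 + r$
$I = 17$ ($I = 2 + 15 = 17$)
$y{\left(S,n \right)} = \left(- \frac{5}{7} + n + n \left(-4 + n\right)\right)^{2}$ ($y{\left(S,n \right)} = \left(n + \left(\left(0 S + \left(-4 + n\right) n\right) - \frac{5}{7}\right)\right)^{2} = \left(n + \left(\left(0 + n \left(-4 + n\right)\right) - \frac{5}{7}\right)\right)^{2} = \left(n + \left(n \left(-4 + n\right) - \frac{5}{7}\right)\right)^{2} = \left(n + \left(- \frac{5}{7} + n \left(-4 + n\right)\right)\right)^{2} = \left(- \frac{5}{7} + n + n \left(-4 + n\right)\right)^{2}$)
$y{\left(I,13 \right)} - 2020 = \frac{\left(-5 - 273 + 7 \cdot 13^{2}\right)^{2}}{49} - 2020 = \frac{\left(-5 - 273 + 7 \cdot 169\right)^{2}}{49} - 2020 = \frac{\left(-5 - 273 + 1183\right)^{2}}{49} - 2020 = \frac{905^{2}}{49} - 2020 = \frac{1}{49} \cdot 819025 - 2020 = \frac{819025}{49} - 2020 = \frac{720045}{49}$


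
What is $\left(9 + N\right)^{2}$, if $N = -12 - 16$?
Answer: $361$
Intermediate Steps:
$N = -28$ ($N = -12 - 16 = -28$)
$\left(9 + N\right)^{2} = \left(9 - 28\right)^{2} = \left(-19\right)^{2} = 361$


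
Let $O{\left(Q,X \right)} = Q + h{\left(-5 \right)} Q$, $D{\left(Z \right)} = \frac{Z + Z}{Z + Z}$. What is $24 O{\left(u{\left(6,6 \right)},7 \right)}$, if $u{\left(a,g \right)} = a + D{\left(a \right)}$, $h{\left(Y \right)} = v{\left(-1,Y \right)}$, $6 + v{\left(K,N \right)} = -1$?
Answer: $-1008$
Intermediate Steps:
$v{\left(K,N \right)} = -7$ ($v{\left(K,N \right)} = -6 - 1 = -7$)
$h{\left(Y \right)} = -7$
$D{\left(Z \right)} = 1$ ($D{\left(Z \right)} = \frac{2 Z}{2 Z} = 2 Z \frac{1}{2 Z} = 1$)
$u{\left(a,g \right)} = 1 + a$ ($u{\left(a,g \right)} = a + 1 = 1 + a$)
$O{\left(Q,X \right)} = - 6 Q$ ($O{\left(Q,X \right)} = Q - 7 Q = - 6 Q$)
$24 O{\left(u{\left(6,6 \right)},7 \right)} = 24 \left(- 6 \left(1 + 6\right)\right) = 24 \left(\left(-6\right) 7\right) = 24 \left(-42\right) = -1008$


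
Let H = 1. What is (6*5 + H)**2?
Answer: 961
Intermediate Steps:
(6*5 + H)**2 = (6*5 + 1)**2 = (30 + 1)**2 = 31**2 = 961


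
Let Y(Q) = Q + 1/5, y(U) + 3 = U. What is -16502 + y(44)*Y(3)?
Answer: -81854/5 ≈ -16371.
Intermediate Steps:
y(U) = -3 + U
Y(Q) = 1/5 + Q (Y(Q) = Q + 1/5 = 1/5 + Q)
-16502 + y(44)*Y(3) = -16502 + (-3 + 44)*(1/5 + 3) = -16502 + 41*(16/5) = -16502 + 656/5 = -81854/5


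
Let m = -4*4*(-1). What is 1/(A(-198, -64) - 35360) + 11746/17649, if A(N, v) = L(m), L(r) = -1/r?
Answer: 2215048774/3328371963 ≈ 0.66551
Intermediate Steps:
m = 16 (m = -16*(-1) = 16)
A(N, v) = -1/16
1/(A(-198, -64) - 35360) + 11746/17649 = 1/(-1/16 - 35360) + 11746/17649 = 1/(-565761/16) + 11746*(1/17649) = -16/565761 + 11746/17649 = 2215048774/3328371963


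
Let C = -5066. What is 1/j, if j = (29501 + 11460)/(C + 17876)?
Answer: 12810/40961 ≈ 0.31274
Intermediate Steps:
j = 40961/12810 (j = (29501 + 11460)/(-5066 + 17876) = 40961/12810 ≈ 3.1976)
1/j = 1/(40961/12810) = 12810/40961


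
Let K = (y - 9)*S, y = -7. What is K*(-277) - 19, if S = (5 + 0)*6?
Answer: 132941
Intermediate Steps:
S = 30 (S = 5*6 = 30)
K = -480 (K = (-7 - 9)*30 = -16*30 = -480)
K*(-277) - 19 = -480*(-277) - 19 = 132960 - 19 = 132941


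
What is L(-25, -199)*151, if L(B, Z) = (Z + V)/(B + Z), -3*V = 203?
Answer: 3775/21 ≈ 179.76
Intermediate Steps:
V = -203/3 (V = -1/3*203 = -203/3 ≈ -67.667)
L(B, Z) = (-203/3 + Z)/(B + Z) (L(B, Z) = (Z - 203/3)/(B + Z) = (-203/3 + Z)/(B + Z))
L(-25, -199)*151 = ((-203/3 - 199)/(-25 - 199))*151 = (-800/3/(-224))*151 = -1/224*(-800/3)*151 = (25/21)*151 = 3775/21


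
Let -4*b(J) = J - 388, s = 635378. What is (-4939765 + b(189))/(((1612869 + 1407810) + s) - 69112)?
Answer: -19758861/14347780 ≈ -1.3771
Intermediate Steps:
b(J) = 97 - J/4 (b(J) = -(J - 388)/4 = -(-388 + J)/4 = 97 - J/4)
(-4939765 + b(189))/(((1612869 + 1407810) + s) - 69112) = (-4939765 + (97 - 1/4*189))/(((1612869 + 1407810) + 635378) - 69112) = (-4939765 + (97 - 189/4))/((3020679 + 635378) - 69112) = (-4939765 + 199/4)/(3656057 - 69112) = -19758861/4/3586945 = -19758861/4*1/3586945 = -19758861/14347780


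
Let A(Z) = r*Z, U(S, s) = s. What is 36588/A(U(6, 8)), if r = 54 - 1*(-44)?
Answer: 9147/196 ≈ 46.668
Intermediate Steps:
r = 98 (r = 54 + 44 = 98)
A(Z) = 98*Z
36588/A(U(6, 8)) = 36588/((98*8)) = 36588/784 = 36588*(1/784) = 9147/196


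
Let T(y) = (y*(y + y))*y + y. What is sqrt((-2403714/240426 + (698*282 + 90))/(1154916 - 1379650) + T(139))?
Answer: sqrt(1206636025173836559076374)/473964006 ≈ 2317.6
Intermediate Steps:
T(y) = y + 2*y**3 (T(y) = (y*(2*y))*y + y = (2*y**2)*y + y = 2*y**3 + y = y + 2*y**3)
sqrt((-2403714/240426 + (698*282 + 90))/(1154916 - 1379650) + T(139)) = sqrt((-2403714/240426 + (698*282 + 90))/(1154916 - 1379650) + (139 + 2*139**3)) = sqrt((-2403714*1/240426 + (196836 + 90))/(-224734) + (139 + 2*2685619)) = sqrt((-400619/40071 + 196926)*(-1/224734) + (139 + 5371238)) = sqrt((7890621127/40071)*(-1/224734) + 5371377) = sqrt(-7890621127/9005316114 + 5371377) = sqrt(48370939961847851/9005316114) = sqrt(1206636025173836559076374)/473964006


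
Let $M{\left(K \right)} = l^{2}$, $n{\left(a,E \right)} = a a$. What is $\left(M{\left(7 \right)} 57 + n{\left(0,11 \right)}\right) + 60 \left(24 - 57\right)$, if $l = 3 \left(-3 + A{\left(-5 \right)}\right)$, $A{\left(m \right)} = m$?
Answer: $30852$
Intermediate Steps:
$n{\left(a,E \right)} = a^{2}$
$l = -24$ ($l = 3 \left(-3 - 5\right) = 3 \left(-8\right) = -24$)
$M{\left(K \right)} = 576$ ($M{\left(K \right)} = \left(-24\right)^{2} = 576$)
$\left(M{\left(7 \right)} 57 + n{\left(0,11 \right)}\right) + 60 \left(24 - 57\right) = \left(576 \cdot 57 + 0^{2}\right) + 60 \left(24 - 57\right) = \left(32832 + 0\right) + 60 \left(-33\right) = 32832 - 1980 = 30852$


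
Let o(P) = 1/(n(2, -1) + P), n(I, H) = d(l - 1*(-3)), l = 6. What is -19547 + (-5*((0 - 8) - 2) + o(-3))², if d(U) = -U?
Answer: -2455967/144 ≈ -17055.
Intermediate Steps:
n(I, H) = -9 (n(I, H) = -(6 - 1*(-3)) = -(6 + 3) = -1*9 = -9)
o(P) = 1/(-9 + P)
-19547 + (-5*((0 - 8) - 2) + o(-3))² = -19547 + (-5*((0 - 8) - 2) + 1/(-9 - 3))² = -19547 + (-5*(-8 - 2) + 1/(-12))² = -19547 + (-5*(-10) - 1/12)² = -19547 + (50 - 1/12)² = -19547 + (599/12)² = -19547 + 358801/144 = -2455967/144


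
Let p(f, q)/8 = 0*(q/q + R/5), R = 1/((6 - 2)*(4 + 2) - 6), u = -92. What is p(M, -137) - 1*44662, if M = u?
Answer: -44662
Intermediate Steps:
M = -92
R = 1/18 (R = 1/(4*6 - 6) = 1/(24 - 6) = 1/18 ≈ 0.055556)
p(f, q) = 0 (p(f, q) = 8*(0*(q/q + (1/18)/5)) = 8*(0*(1 + (1/18)*(1/5))) = 8*(0*(1 + 1/90)) = 8*(0*(91/90)) = 8*0 = 0)
p(M, -137) - 1*44662 = 0 - 1*44662 = 0 - 44662 = -44662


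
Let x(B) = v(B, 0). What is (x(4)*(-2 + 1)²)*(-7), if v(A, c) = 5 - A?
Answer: -7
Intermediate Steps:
x(B) = 5 - B
(x(4)*(-2 + 1)²)*(-7) = ((5 - 1*4)*(-2 + 1)²)*(-7) = ((5 - 4)*(-1)²)*(-7) = (1*1)*(-7) = 1*(-7) = -7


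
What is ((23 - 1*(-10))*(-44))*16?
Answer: -23232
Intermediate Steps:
((23 - 1*(-10))*(-44))*16 = ((23 + 10)*(-44))*16 = (33*(-44))*16 = -1452*16 = -23232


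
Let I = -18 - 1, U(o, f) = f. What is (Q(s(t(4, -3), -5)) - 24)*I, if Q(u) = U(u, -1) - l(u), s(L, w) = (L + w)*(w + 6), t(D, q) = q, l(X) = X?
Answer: 323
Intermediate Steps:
I = -19
s(L, w) = (6 + w)*(L + w) (s(L, w) = (L + w)*(6 + w) = (6 + w)*(L + w))
Q(u) = -1 - u
(Q(s(t(4, -3), -5)) - 24)*I = ((-1 - ((-5)**2 + 6*(-3) + 6*(-5) - 3*(-5))) - 24)*(-19) = ((-1 - (25 - 18 - 30 + 15)) - 24)*(-19) = ((-1 - 1*(-8)) - 24)*(-19) = ((-1 + 8) - 24)*(-19) = (7 - 24)*(-19) = -17*(-19) = 323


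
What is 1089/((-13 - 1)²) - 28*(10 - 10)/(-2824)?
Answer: 1089/196 ≈ 5.5561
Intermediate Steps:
1089/((-13 - 1)²) - 28*(10 - 10)/(-2824) = 1089/((-14)²) - 28*0*(-1/2824) = 1089/196 + 0*(-1/2824) = 1089*(1/196) + 0 = 1089/196 + 0 = 1089/196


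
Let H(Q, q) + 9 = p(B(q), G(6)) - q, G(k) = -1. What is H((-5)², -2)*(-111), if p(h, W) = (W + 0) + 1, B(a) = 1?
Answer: 777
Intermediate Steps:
p(h, W) = 1 + W (p(h, W) = W + 1 = 1 + W)
H(Q, q) = -9 - q (H(Q, q) = -9 + ((1 - 1) - q) = -9 + (0 - q) = -9 - q)
H((-5)², -2)*(-111) = (-9 - 1*(-2))*(-111) = (-9 + 2)*(-111) = -7*(-111) = 777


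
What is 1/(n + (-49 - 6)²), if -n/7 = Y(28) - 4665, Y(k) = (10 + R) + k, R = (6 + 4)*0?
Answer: 1/35414 ≈ 2.8237e-5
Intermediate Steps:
R = 0 (R = 10*0 = 0)
Y(k) = 10 + k (Y(k) = (10 + 0) + k = 10 + k)
n = 32389 (n = -7*((10 + 28) - 4665) = -7*(38 - 4665) = -7*(-4627) = 32389)
1/(n + (-49 - 6)²) = 1/(32389 + (-49 - 6)²) = 1/(32389 + (-55)²) = 1/(32389 + 3025) = 1/35414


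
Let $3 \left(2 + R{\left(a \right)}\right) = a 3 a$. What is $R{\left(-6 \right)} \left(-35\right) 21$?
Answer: $-24990$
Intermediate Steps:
$R{\left(a \right)} = -2 + a^{2}$ ($R{\left(a \right)} = -2 + \frac{a 3 a}{3} = -2 + \frac{3 a^{2}}{3} = -2 + a^{2}$)
$R{\left(-6 \right)} \left(-35\right) 21 = \left(-2 + \left(-6\right)^{2}\right) \left(-35\right) 21 = \left(-2 + 36\right) \left(-35\right) 21 = 34 \left(-35\right) 21 = \left(-1190\right) 21 = -24990$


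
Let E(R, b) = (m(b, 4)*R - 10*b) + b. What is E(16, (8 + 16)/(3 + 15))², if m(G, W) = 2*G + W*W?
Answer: 739600/9 ≈ 82178.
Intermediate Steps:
m(G, W) = W² + 2*G (m(G, W) = 2*G + W² = W² + 2*G)
E(R, b) = -9*b + R*(16 + 2*b) (E(R, b) = ((4² + 2*b)*R - 10*b) + b = ((16 + 2*b)*R - 10*b) + b = (R*(16 + 2*b) - 10*b) + b = (-10*b + R*(16 + 2*b)) + b = -9*b + R*(16 + 2*b))
E(16, (8 + 16)/(3 + 15))² = (-9*(8 + 16)/(3 + 15) + 2*16*(8 + (8 + 16)/(3 + 15)))² = (-216/18 + 2*16*(8 + 24/18))² = (-216/18 + 2*16*(8 + 24*(1/18)))² = (-9*4/3 + 2*16*(8 + 4/3))² = (-12 + 2*16*(28/3))² = (-12 + 896/3)² = (860/3)² = 739600/9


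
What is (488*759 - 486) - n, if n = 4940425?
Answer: -4570519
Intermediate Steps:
(488*759 - 486) - n = (488*759 - 486) - 1*4940425 = (370392 - 486) - 4940425 = 369906 - 4940425 = -4570519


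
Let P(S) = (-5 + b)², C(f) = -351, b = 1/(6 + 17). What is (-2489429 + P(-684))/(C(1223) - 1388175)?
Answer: 1316894945/734530254 ≈ 1.7928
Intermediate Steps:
b = 1/23 ≈ 0.043478
P(S) = 12996/529 (P(S) = (-5 + 1/23)² = (-114/23)² = 12996/529)
(-2489429 + P(-684))/(C(1223) - 1388175) = (-2489429 + 12996/529)/(-351 - 1388175) = -1316894945/529/(-1388526) = -1316894945/529*(-1/1388526) = 1316894945/734530254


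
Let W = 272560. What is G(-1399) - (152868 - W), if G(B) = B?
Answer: 118293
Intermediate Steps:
G(-1399) - (152868 - W) = -1399 - (152868 - 1*272560) = -1399 - (152868 - 272560) = -1399 - 1*(-119692) = -1399 + 119692 = 118293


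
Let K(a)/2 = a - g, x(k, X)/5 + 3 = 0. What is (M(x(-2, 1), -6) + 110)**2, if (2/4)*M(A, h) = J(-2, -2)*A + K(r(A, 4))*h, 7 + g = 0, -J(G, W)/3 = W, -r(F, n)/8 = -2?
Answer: 386884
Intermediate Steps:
r(F, n) = 16 (r(F, n) = -8*(-2) = 16)
x(k, X) = -15 (x(k, X) = -15 + 5*0 = -15 + 0 = -15)
J(G, W) = -3*W
g = -7 (g = -7 + 0 = -7)
K(a) = 14 + 2*a (K(a) = 2*(a - 1*(-7)) = 2*(a + 7) = 2*(7 + a) = 14 + 2*a)
M(A, h) = 12*A + 92*h (M(A, h) = 2*((-3*(-2))*A + (14 + 2*16)*h) = 2*(6*A + (14 + 32)*h) = 2*(6*A + 46*h) = 12*A + 92*h)
(M(x(-2, 1), -6) + 110)**2 = ((12*(-15) + 92*(-6)) + 110)**2 = ((-180 - 552) + 110)**2 = (-732 + 110)**2 = (-622)**2 = 386884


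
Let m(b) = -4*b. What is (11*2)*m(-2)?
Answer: 176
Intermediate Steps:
(11*2)*m(-2) = (11*2)*(-4*(-2)) = 22*8 = 176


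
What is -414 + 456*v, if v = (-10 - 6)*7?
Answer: -51486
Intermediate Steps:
v = -112 (v = -16*7 = -112)
-414 + 456*v = -414 + 456*(-112) = -414 - 51072 = -51486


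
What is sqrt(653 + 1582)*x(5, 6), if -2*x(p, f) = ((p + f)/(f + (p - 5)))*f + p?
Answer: -8*sqrt(2235) ≈ -378.21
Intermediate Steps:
x(p, f) = -p/2 - f*(f + p)/(2*(-5 + f + p)) (x(p, f) = -(((p + f)/(f + (p - 5)))*f + p)/2 = -(((f + p)/(f + (-5 + p)))*f + p)/2 = -(((f + p)/(-5 + f + p))*f + p)/2 = -(f*(f + p)/(-5 + f + p) + p)/2 = -(p + f*(f + p)/(-5 + f + p))/2 = -p/2 - f*(f + p)/(2*(-5 + f + p)))
sqrt(653 + 1582)*x(5, 6) = sqrt(653 + 1582)*((-1*6**2 - 1*5**2 + 5*5 - 2*6*5)/(2*(-5 + 6 + 5))) = sqrt(2235)*((1/2)*(-1*36 - 1*25 + 25 - 60)/6) = sqrt(2235)*((1/2)*(1/6)*(-36 - 25 + 25 - 60)) = sqrt(2235)*((1/2)*(1/6)*(-96)) = sqrt(2235)*(-8) = -8*sqrt(2235)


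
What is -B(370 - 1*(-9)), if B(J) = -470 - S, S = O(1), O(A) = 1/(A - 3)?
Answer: 939/2 ≈ 469.50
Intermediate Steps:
O(A) = 1/(-3 + A)
S = -1/2 (S = 1/(-3 + 1) = 1/(-2) = -1/2 ≈ -0.50000)
B(J) = -939/2 (B(J) = -470 - 1*(-1/2) = -470 + 1/2 = -939/2)
-B(370 - 1*(-9)) = -1*(-939/2) = 939/2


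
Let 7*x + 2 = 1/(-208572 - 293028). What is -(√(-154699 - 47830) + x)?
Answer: 1003201/3511200 - I*√202529 ≈ 0.28571 - 450.03*I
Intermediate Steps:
x = -1003201/3511200 (x = -2/7 + 1/(7*(-208572 - 293028)) = -2/7 + (⅐)/(-501600) = -2/7 + (⅐)*(-1/501600) = -2/7 - 1/3511200 = -1003201/3511200 ≈ -0.28571)
-(√(-154699 - 47830) + x) = -(√(-154699 - 47830) - 1003201/3511200) = -(√(-202529) - 1003201/3511200) = -(I*√202529 - 1003201/3511200) = -(-1003201/3511200 + I*√202529) = 1003201/3511200 - I*√202529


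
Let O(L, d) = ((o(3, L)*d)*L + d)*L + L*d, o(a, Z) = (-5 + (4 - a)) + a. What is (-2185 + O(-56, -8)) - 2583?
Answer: 21216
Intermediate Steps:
o(a, Z) = -1 (o(a, Z) = (-1 - a) + a = -1)
O(L, d) = L*d + L*(d - L*d) (O(L, d) = ((-d)*L + d)*L + L*d = (-L*d + d)*L + L*d = (d - L*d)*L + L*d = L*(d - L*d) + L*d = L*d + L*(d - L*d))
(-2185 + O(-56, -8)) - 2583 = (-2185 - 56*(-8)*(2 - 1*(-56))) - 2583 = (-2185 - 56*(-8)*(2 + 56)) - 2583 = (-2185 - 56*(-8)*58) - 2583 = (-2185 + 25984) - 2583 = 23799 - 2583 = 21216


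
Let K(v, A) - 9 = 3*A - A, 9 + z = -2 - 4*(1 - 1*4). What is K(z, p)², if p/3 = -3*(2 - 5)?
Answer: 3969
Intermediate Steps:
p = 27 (p = 3*(-3*(2 - 5)) = 3*(-3*(-3)) = 3*9 = 27)
z = 1 (z = -9 + (-2 - 4*(1 - 1*4)) = -9 + (-2 - 4*(1 - 4)) = -9 + (-2 - 4*(-3)) = -9 + (-2 + 12) = -9 + 10 = 1)
K(v, A) = 9 + 2*A (K(v, A) = 9 + (3*A - A) = 9 + 2*A)
K(z, p)² = (9 + 2*27)² = (9 + 54)² = 63² = 3969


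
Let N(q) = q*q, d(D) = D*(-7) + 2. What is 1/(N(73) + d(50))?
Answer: 1/4981 ≈ 0.00020076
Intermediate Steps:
d(D) = 2 - 7*D (d(D) = -7*D + 2 = 2 - 7*D)
N(q) = q²
1/(N(73) + d(50)) = 1/(73² + (2 - 7*50)) = 1/(5329 + (2 - 350)) = 1/(5329 - 348) = 1/4981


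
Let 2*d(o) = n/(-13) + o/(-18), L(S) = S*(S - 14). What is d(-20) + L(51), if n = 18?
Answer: 220763/117 ≈ 1886.9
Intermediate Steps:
L(S) = S*(-14 + S)
d(o) = -9/13 - o/36 (d(o) = (18/(-13) + o/(-18))/2 = (18*(-1/13) + o*(-1/18))/2 = (-18/13 - o/18)/2 = -9/13 - o/36)
d(-20) + L(51) = (-9/13 - 1/36*(-20)) + 51*(-14 + 51) = (-9/13 + 5/9) + 51*37 = -16/117 + 1887 = 220763/117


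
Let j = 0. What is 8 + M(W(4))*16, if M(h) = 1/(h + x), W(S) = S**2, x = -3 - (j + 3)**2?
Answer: 12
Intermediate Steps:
x = -12 (x = -3 - (0 + 3)**2 = -3 - 1*3**2 = -3 - 1*9 = -3 - 9 = -12)
M(h) = 1/(-12 + h) (M(h) = 1/(h - 12) = 1/(-12 + h))
8 + M(W(4))*16 = 8 + 16/(-12 + 4**2) = 8 + 16/(-12 + 16) = 8 + 16/4 = 8 + (1/4)*16 = 8 + 4 = 12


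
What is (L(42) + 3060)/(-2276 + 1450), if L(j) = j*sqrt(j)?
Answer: -1530/413 - 3*sqrt(42)/59 ≈ -4.0341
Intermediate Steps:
L(j) = j**(3/2)
(L(42) + 3060)/(-2276 + 1450) = (42**(3/2) + 3060)/(-2276 + 1450) = (42*sqrt(42) + 3060)/(-826) = (3060 + 42*sqrt(42))*(-1/826) = -1530/413 - 3*sqrt(42)/59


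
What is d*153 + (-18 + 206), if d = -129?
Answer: -19549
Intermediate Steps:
d*153 + (-18 + 206) = -129*153 + (-18 + 206) = -19737 + 188 = -19549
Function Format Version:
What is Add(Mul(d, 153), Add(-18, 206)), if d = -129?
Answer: -19549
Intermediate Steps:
Add(Mul(d, 153), Add(-18, 206)) = Add(Mul(-129, 153), Add(-18, 206)) = Add(-19737, 188) = -19549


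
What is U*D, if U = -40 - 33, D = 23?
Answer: -1679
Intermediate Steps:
U = -73
U*D = -73*23 = -1679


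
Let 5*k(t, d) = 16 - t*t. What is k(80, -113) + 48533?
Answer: 236281/5 ≈ 47256.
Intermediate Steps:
k(t, d) = 16/5 - t**2/5 (k(t, d) = (16 - t*t)/5 = (16 - t**2)/5 = 16/5 - t**2/5)
k(80, -113) + 48533 = (16/5 - 1/5*80**2) + 48533 = (16/5 - 1/5*6400) + 48533 = (16/5 - 1280) + 48533 = -6384/5 + 48533 = 236281/5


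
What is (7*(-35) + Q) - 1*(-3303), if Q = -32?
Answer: 3026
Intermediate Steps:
(7*(-35) + Q) - 1*(-3303) = (7*(-35) - 32) - 1*(-3303) = (-245 - 32) + 3303 = -277 + 3303 = 3026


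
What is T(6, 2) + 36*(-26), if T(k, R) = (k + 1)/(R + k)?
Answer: -7481/8 ≈ -935.13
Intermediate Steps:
T(k, R) = (1 + k)/(R + k)
T(6, 2) + 36*(-26) = (1 + 6)/(2 + 6) + 36*(-26) = 7/8 - 936 = -7481/8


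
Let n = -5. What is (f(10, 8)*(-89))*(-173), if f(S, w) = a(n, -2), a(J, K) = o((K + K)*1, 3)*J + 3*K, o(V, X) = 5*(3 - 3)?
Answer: -92382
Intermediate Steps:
o(V, X) = 0 (o(V, X) = 5*0 = 0)
a(J, K) = 3*K (a(J, K) = 0*J + 3*K = 0 + 3*K = 3*K)
f(S, w) = -6 (f(S, w) = 3*(-2) = -6)
(f(10, 8)*(-89))*(-173) = -6*(-89)*(-173) = 534*(-173) = -92382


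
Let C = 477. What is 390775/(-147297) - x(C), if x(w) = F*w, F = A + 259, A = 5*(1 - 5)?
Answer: -16792690666/147297 ≈ -1.1401e+5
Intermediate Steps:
A = -20 (A = 5*(-4) = -20)
F = 239 (F = -20 + 259 = 239)
x(w) = 239*w
390775/(-147297) - x(C) = 390775/(-147297) - 239*477 = 390775*(-1/147297) - 1*114003 = -390775/147297 - 114003 = -16792690666/147297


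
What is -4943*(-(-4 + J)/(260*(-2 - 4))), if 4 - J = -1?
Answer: -4943/1560 ≈ -3.1686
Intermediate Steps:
J = 5 (J = 4 - 1*(-1) = 4 + 1 = 5)
-4943*(-(-4 + J)/(260*(-2 - 4))) = -4943*(-(-4 + 5)/(260*(-2 - 4))) = -4943/((-6/1*(-20))*13) = -4943/((-6*1*(-20))*13) = -4943/(-6*(-20)*13) = -4943/(120*13) = -4943/1560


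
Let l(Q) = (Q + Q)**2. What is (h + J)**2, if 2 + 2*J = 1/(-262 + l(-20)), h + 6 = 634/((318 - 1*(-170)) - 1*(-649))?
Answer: 42686896657441/1028609753616 ≈ 41.500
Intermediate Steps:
l(Q) = 4*Q**2 (l(Q) = (2*Q)**2 = 4*Q**2)
h = -6188/1137 (h = -6 + 634/((318 - 1*(-170)) - 1*(-649)) = -6 + 634/((318 + 170) + 649) = -6 + 634/(488 + 649) = -6 + 634/1137 = -6188/1137 ≈ -5.4424)
J = -2675/2676 (J = -1 + 1/(2*(-262 + 4*(-20)**2)) = -1 + 1/(2*(-262 + 4*400)) = -1 + 1/(2*(-262 + 1600)) = -1 + (1/2)/1338 = -1 + (1/2)*(1/1338) = -1 + 1/2676 = -2675/2676 ≈ -0.99963)
(h + J)**2 = (-6188/1137 - 2675/2676)**2 = (-6533521/1014204)**2 = 42686896657441/1028609753616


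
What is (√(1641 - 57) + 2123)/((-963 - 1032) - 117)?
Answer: -193/192 - √11/176 ≈ -1.0241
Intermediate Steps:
(√(1641 - 57) + 2123)/((-963 - 1032) - 117) = (√1584 + 2123)/(-1995 - 117) = (12*√11 + 2123)/(-2112) = (2123 + 12*√11)*(-1/2112) = -193/192 - √11/176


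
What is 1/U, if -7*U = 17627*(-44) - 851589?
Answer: 7/1627177 ≈ 4.3019e-6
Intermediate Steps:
U = 1627177/7 (U = -(17627*(-44) - 851589)/7 = -(-775588 - 851589)/7 = -⅐*(-1627177) = 1627177/7 ≈ 2.3245e+5)
1/U = 1/(1627177/7) = 7/1627177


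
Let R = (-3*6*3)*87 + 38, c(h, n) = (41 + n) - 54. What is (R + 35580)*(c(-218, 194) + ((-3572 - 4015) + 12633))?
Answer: 161618840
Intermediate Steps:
c(h, n) = -13 + n
R = -4660 (R = -18*3*87 + 38 = -54*87 + 38 = -4698 + 38 = -4660)
(R + 35580)*(c(-218, 194) + ((-3572 - 4015) + 12633)) = (-4660 + 35580)*((-13 + 194) + ((-3572 - 4015) + 12633)) = 30920*(181 + (-7587 + 12633)) = 30920*(181 + 5046) = 30920*5227 = 161618840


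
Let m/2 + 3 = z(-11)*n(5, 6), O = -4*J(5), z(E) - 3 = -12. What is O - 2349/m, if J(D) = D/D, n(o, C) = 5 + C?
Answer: 511/68 ≈ 7.5147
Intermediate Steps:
z(E) = -9 (z(E) = 3 - 12 = -9)
J(D) = 1
O = -4 (O = -4*1 = -4)
m = -204 (m = -6 + 2*(-9*(5 + 6)) = -6 + 2*(-9*11) = -6 + 2*(-99) = -6 - 198 = -204)
O - 2349/m = -4 - 2349/(-204) = -4 - 2349*(-1/204) = -4 + 783/68 = 511/68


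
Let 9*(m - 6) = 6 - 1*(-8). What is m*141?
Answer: 3196/3 ≈ 1065.3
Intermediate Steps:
m = 68/9 (m = 6 + (6 - 1*(-8))/9 = 6 + (6 + 8)/9 = 6 + (⅑)*14 = 6 + 14/9 = 68/9 ≈ 7.5556)
m*141 = (68/9)*141 = 3196/3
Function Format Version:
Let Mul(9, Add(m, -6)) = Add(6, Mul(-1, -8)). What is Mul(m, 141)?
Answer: Rational(3196, 3) ≈ 1065.3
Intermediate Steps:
m = Rational(68, 9) (m = Add(6, Mul(Rational(1, 9), Add(6, Mul(-1, -8)))) = Add(6, Mul(Rational(1, 9), Add(6, 8))) = Add(6, Mul(Rational(1, 9), 14)) = Add(6, Rational(14, 9)) = Rational(68, 9) ≈ 7.5556)
Mul(m, 141) = Mul(Rational(68, 9), 141) = Rational(3196, 3)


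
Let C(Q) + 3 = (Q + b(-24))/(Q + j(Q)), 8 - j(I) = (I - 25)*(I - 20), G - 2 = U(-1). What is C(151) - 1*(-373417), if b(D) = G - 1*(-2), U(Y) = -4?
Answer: 6104198507/16347 ≈ 3.7341e+5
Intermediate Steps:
G = -2 (G = 2 - 4 = -2)
b(D) = 0 (b(D) = -2 - 1*(-2) = -2 + 2 = 0)
j(I) = 8 - (-25 + I)*(-20 + I) (j(I) = 8 - (I - 25)*(I - 20) = 8 - (-25 + I)*(-20 + I))
C(Q) = -3 + Q/(-492 - Q² + 46*Q) (C(Q) = -3 + (Q + 0)/(Q + (-492 - Q² + 45*Q)) = -3 + Q/(-492 - Q² + 46*Q))
C(151) - 1*(-373417) = (-1476 - 3*151² + 137*151)/(492 + 151² - 46*151) - 1*(-373417) = (-1476 - 3*22801 + 20687)/(492 + 22801 - 6946) + 373417 = (-1476 - 68403 + 20687)/16347 + 373417 = (1/16347)*(-49192) + 373417 = -49192/16347 + 373417 = 6104198507/16347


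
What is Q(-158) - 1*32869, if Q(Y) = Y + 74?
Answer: -32953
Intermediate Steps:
Q(Y) = 74 + Y
Q(-158) - 1*32869 = (74 - 158) - 1*32869 = -84 - 32869 = -32953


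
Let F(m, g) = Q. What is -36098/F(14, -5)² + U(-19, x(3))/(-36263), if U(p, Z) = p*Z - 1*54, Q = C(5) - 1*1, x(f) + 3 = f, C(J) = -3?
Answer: -654510455/290104 ≈ -2256.1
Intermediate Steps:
x(f) = -3 + f
Q = -4 (Q = -3 - 1*1 = -3 - 1 = -4)
F(m, g) = -4
U(p, Z) = -54 + Z*p (U(p, Z) = Z*p - 54 = -54 + Z*p)
-36098/F(14, -5)² + U(-19, x(3))/(-36263) = -36098/((-4)²) + (-54 + (-3 + 3)*(-19))/(-36263) = -36098/16 + (-54 + 0*(-19))*(-1/36263) = -36098*1/16 + (-54 + 0)*(-1/36263) = -18049/8 - 54*(-1/36263) = -18049/8 + 54/36263 = -654510455/290104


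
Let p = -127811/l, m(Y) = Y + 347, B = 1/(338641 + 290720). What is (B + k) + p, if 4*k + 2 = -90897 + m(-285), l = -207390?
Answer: -1976002023840931/87015451860 ≈ -22709.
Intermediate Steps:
B = 1/629361 ≈ 1.5889e-6
m(Y) = 347 + Y
p = 127811/207390 (p = -127811/(-207390) = -127811*(-1/207390) = 127811/207390 ≈ 0.61628)
k = -90837/4 (k = -½ + (-90897 + (347 - 285))/4 = -½ + (-90897 + 62)/4 = -½ + (¼)*(-90835) = -½ - 90835/4 = -90837/4 ≈ -22709.)
(B + k) + p = (1/629361 - 90837/4) + 127811/207390 = -57169265153/2517444 + 127811/207390 = -1976002023840931/87015451860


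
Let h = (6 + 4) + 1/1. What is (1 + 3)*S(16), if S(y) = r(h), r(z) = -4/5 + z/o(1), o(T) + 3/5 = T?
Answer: 534/5 ≈ 106.80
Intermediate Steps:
h = 11 (h = 10 + 1 = 11)
o(T) = -⅗ + T
r(z) = -⅘ + 5*z/2 (r(z) = -4/5 + z/(-⅗ + 1) = -4*⅕ + z/(⅖) = -⅘ + z*(5/2) = -⅘ + 5*z/2)
S(y) = 267/10 (S(y) = -⅘ + (5/2)*11 = -⅘ + 55/2 = 267/10)
(1 + 3)*S(16) = (1 + 3)*(267/10) = 4*(267/10) = 534/5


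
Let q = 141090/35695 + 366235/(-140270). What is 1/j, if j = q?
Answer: 200277506/268717439 ≈ 0.74531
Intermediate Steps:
q = 268717439/200277506 (q = 141090*(1/35695) + 366235*(-1/140270) = 28218/7139 - 73247/28054 = 268717439/200277506 ≈ 1.3417)
j = 268717439/200277506 ≈ 1.3417
1/j = 1/(268717439/200277506) = 200277506/268717439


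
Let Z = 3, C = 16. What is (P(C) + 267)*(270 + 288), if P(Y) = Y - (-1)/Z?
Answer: 158100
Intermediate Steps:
P(Y) = 1/3 + Y (P(Y) = Y - (-1)/3 = Y - 1*(-1/3) = Y + 1/3 = 1/3 + Y)
(P(C) + 267)*(270 + 288) = ((1/3 + 16) + 267)*(270 + 288) = (49/3 + 267)*558 = (850/3)*558 = 158100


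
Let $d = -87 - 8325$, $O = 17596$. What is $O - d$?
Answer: $26008$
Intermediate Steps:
$d = -8412$ ($d = -87 - 8325 = -8412$)
$O - d = 17596 - -8412 = 17596 + 8412 = 26008$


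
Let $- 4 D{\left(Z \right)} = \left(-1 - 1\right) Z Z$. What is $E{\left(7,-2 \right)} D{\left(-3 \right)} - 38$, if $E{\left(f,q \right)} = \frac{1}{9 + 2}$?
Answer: $- \frac{827}{22} \approx -37.591$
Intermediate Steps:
$D{\left(Z \right)} = \frac{Z^{2}}{2}$ ($D{\left(Z \right)} = - \frac{\left(-1 - 1\right) Z Z}{4} = - \frac{- 2 Z Z}{4} = - \frac{\left(-2\right) Z^{2}}{4} = \frac{Z^{2}}{2}$)
$E{\left(f,q \right)} = \frac{1}{11}$
$E{\left(7,-2 \right)} D{\left(-3 \right)} - 38 = \frac{\frac{1}{2} \left(-3\right)^{2}}{11} - 38 = \frac{\frac{1}{2} \cdot 9}{11} - 38 = \frac{1}{11} \cdot \frac{9}{2} - 38 = \frac{9}{22} - 38 = - \frac{827}{22}$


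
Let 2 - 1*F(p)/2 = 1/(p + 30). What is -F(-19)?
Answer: -42/11 ≈ -3.8182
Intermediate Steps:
F(p) = 4 - 2/(30 + p) (F(p) = 4 - 2/(p + 30) = 4 - 2/(30 + p))
-F(-19) = -2*(59 + 2*(-19))/(30 - 19) = -2*(59 - 38)/11 = -2*21/11 = -1*42/11 = -42/11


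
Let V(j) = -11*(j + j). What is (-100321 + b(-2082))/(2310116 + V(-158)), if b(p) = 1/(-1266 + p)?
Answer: -335874709/7745906016 ≈ -0.043362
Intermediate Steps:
V(j) = -22*j
(-100321 + b(-2082))/(2310116 + V(-158)) = (-100321 + 1/(-1266 - 2082))/(2310116 - 22*(-158)) = (-100321 + 1/(-3348))/(2310116 + 3476) = (-100321 - 1/3348)/2313592 = -335874709/3348*1/2313592 = -335874709/7745906016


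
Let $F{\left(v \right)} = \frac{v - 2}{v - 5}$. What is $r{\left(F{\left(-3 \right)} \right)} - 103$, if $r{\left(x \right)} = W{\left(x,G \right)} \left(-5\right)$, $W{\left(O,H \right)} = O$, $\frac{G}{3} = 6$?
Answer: $- \frac{849}{8} \approx -106.13$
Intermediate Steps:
$G = 18$ ($G = 3 \cdot 6 = 18$)
$F{\left(v \right)} = \frac{-2 + v}{-5 + v}$
$r{\left(x \right)} = - 5 x$ ($r{\left(x \right)} = x \left(-5\right) = - 5 x$)
$r{\left(F{\left(-3 \right)} \right)} - 103 = - 5 \frac{-2 - 3}{-5 - 3} - 103 = - 5 \frac{1}{-8} \left(-5\right) - 103 = - 5 \left(\left(- \frac{1}{8}\right) \left(-5\right)\right) - 103 = \left(-5\right) \frac{5}{8} - 103 = - \frac{25}{8} - 103 = - \frac{849}{8}$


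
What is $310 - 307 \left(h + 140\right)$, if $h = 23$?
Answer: $-49731$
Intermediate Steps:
$310 - 307 \left(h + 140\right) = 310 - 307 \left(23 + 140\right) = 310 - 50041 = -49731$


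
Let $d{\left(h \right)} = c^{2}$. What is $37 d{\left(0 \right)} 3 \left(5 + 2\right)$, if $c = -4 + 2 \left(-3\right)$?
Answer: $77700$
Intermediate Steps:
$c = -10$ ($c = -4 - 6 = -10$)
$d{\left(h \right)} = 100$ ($d{\left(h \right)} = \left(-10\right)^{2} = 100$)
$37 d{\left(0 \right)} 3 \left(5 + 2\right) = 37 \cdot 100 \cdot 3 \left(5 + 2\right) = 3700 \cdot 3 \cdot 7 = 3700 \cdot 21 = 77700$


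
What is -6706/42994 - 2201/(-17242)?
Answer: -40531/1431086 ≈ -0.028322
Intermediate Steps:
-6706/42994 - 2201/(-17242) = -6706*1/42994 - 2201*(-1/17242) = -479/3071 + 2201/17242 = -40531/1431086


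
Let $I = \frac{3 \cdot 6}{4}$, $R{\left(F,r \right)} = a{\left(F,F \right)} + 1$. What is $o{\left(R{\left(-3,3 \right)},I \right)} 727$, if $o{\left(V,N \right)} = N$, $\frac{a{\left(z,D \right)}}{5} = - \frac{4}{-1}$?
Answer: $\frac{6543}{2} \approx 3271.5$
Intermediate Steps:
$a{\left(z,D \right)} = 20$ ($a{\left(z,D \right)} = 5 \left(- \frac{4}{-1}\right) = 5 \left(\left(-4\right) \left(-1\right)\right) = 5 \cdot 4 = 20$)
$R{\left(F,r \right)} = 21$ ($R{\left(F,r \right)} = 20 + 1 = 21$)
$I = \frac{9}{2}$ ($I = 18 \cdot \frac{1}{4} = \frac{9}{2} \approx 4.5$)
$o{\left(R{\left(-3,3 \right)},I \right)} 727 = \frac{9}{2} \cdot 727 = \frac{6543}{2}$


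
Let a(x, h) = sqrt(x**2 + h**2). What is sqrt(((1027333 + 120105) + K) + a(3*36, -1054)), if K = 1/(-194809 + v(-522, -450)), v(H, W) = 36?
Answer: sqrt(43529806389997929 + 2807302593146*sqrt(205))/194773 ≈ 1071.7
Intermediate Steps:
K = -1/194773 (K = 1/(-194809 + 36) = 1/(-194773) = -1/194773 ≈ -5.1342e-6)
a(x, h) = sqrt(h**2 + x**2)
sqrt(((1027333 + 120105) + K) + a(3*36, -1054)) = sqrt(((1027333 + 120105) - 1/194773) + sqrt((-1054)**2 + (3*36)**2)) = sqrt((1147438 - 1/194773) + sqrt(1110916 + 108**2)) = sqrt(223489941573/194773 + sqrt(1110916 + 11664)) = sqrt(223489941573/194773 + sqrt(1122580)) = sqrt(223489941573/194773 + 74*sqrt(205))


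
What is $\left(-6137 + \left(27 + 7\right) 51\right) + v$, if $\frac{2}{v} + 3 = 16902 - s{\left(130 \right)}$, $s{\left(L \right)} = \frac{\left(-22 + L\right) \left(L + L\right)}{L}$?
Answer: $- \frac{73455247}{16683} \approx -4403.0$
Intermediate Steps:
$s{\left(L \right)} = -44 + 2 L$ ($s{\left(L \right)} = \frac{\left(-22 + L\right) 2 L}{L} = \frac{2 L \left(-22 + L\right)}{L} = -44 + 2 L$)
$v = \frac{2}{16683}$ ($v = \frac{2}{-3 + \left(16902 - \left(-44 + 2 \cdot 130\right)\right)} = \frac{2}{-3 + \left(16902 - \left(-44 + 260\right)\right)} = \frac{2}{-3 + \left(16902 - 216\right)} = \frac{2}{-3 + 16686} = \frac{2}{16683} \approx 0.00011988$)
$\left(-6137 + \left(27 + 7\right) 51\right) + v = \left(-6137 + \left(27 + 7\right) 51\right) + \frac{2}{16683} = \left(-6137 + 34 \cdot 51\right) + \frac{2}{16683} = \left(-6137 + 1734\right) + \frac{2}{16683} = -4403 + \frac{2}{16683} = - \frac{73455247}{16683}$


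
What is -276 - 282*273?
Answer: -77262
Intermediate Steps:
-276 - 282*273 = -276 - 76986 = -77262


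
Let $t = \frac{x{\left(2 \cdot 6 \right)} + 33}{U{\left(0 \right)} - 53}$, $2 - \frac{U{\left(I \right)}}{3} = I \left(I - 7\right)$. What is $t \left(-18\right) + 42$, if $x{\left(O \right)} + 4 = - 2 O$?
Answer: $\frac{2064}{47} \approx 43.915$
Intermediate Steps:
$x{\left(O \right)} = -4 - 2 O$
$U{\left(I \right)} = 6 - 3 I \left(-7 + I\right)$ ($U{\left(I \right)} = 6 - 3 I \left(I - 7\right) = 6 - 3 I \left(-7 + I\right)$)
$t = - \frac{5}{47}$ ($t = \frac{\left(-4 - 2 \cdot 2 \cdot 6\right) + 33}{\left(6 - 3 \cdot 0^{2} + 21 \cdot 0\right) - 53} = \frac{\left(-4 - 24\right) + 33}{\left(6 - 0 + 0\right) - 53} = \frac{\left(-4 - 24\right) + 33}{\left(6 + 0 + 0\right) - 53} = \frac{-28 + 33}{6 - 53} = \frac{5}{-47} = 5 \left(- \frac{1}{47}\right) = - \frac{5}{47} \approx -0.10638$)
$t \left(-18\right) + 42 = \left(- \frac{5}{47}\right) \left(-18\right) + 42 = \frac{90}{47} + 42 = \frac{2064}{47}$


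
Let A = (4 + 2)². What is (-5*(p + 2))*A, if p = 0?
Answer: -360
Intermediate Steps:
A = 36 (A = 6² = 36)
(-5*(p + 2))*A = -5*(0 + 2)*36 = -5*2*36 = -10*36 = -360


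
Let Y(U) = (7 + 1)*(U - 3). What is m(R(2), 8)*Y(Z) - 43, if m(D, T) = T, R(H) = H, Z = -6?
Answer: -619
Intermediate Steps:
Y(U) = -24 + 8*U (Y(U) = 8*(-3 + U) = -24 + 8*U)
m(R(2), 8)*Y(Z) - 43 = 8*(-24 + 8*(-6)) - 43 = 8*(-24 - 48) - 43 = 8*(-72) - 43 = -576 - 43 = -619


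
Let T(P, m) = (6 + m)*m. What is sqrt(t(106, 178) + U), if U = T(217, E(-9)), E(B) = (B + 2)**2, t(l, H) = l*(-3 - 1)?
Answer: sqrt(2271) ≈ 47.655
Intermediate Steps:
t(l, H) = -4*l (t(l, H) = l*(-4) = -4*l)
E(B) = (2 + B)**2
T(P, m) = m*(6 + m)
U = 2695 (U = (2 - 9)**2*(6 + (2 - 9)**2) = (-7)**2*(6 + (-7)**2) = 49*(6 + 49) = 49*55 = 2695)
sqrt(t(106, 178) + U) = sqrt(-4*106 + 2695) = sqrt(-424 + 2695) = sqrt(2271)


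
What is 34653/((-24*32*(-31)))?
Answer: 11551/7936 ≈ 1.4555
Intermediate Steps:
34653/((-24*32*(-31))) = 34653/((-768*(-31))) = 34653/23808 = 34653*(1/23808) = 11551/7936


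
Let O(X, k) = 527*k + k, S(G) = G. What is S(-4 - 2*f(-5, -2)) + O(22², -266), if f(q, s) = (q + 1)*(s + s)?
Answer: -140484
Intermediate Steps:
f(q, s) = 2*s*(1 + q) (f(q, s) = (1 + q)*(2*s) = 2*s*(1 + q))
O(X, k) = 528*k
S(-4 - 2*f(-5, -2)) + O(22², -266) = (-4 - 4*(-2)*(1 - 5)) + 528*(-266) = (-4 - 4*(-2)*(-4)) - 140448 = (-4 - 2*16) - 140448 = (-4 - 32) - 140448 = -36 - 140448 = -140484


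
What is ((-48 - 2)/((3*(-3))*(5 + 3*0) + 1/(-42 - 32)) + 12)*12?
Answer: 524064/3331 ≈ 157.33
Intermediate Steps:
((-48 - 2)/((3*(-3))*(5 + 3*0) + 1/(-42 - 32)) + 12)*12 = (-50/(-9*(5 + 0) + 1/(-74)) + 12)*12 = (-50/(-9*5 - 1/74) + 12)*12 = (-50/(-45 - 1/74) + 12)*12 = (-50/(-3331/74) + 12)*12 = (-50*(-74/3331) + 12)*12 = (3700/3331 + 12)*12 = (43672/3331)*12 = 524064/3331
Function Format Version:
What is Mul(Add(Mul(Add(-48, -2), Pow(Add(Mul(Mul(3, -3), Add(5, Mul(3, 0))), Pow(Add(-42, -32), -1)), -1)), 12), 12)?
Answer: Rational(524064, 3331) ≈ 157.33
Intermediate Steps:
Mul(Add(Mul(Add(-48, -2), Pow(Add(Mul(Mul(3, -3), Add(5, Mul(3, 0))), Pow(Add(-42, -32), -1)), -1)), 12), 12) = Mul(Add(Mul(-50, Pow(Add(Mul(-9, Add(5, 0)), Pow(-74, -1)), -1)), 12), 12) = Mul(Add(Mul(-50, Pow(Add(Mul(-9, 5), Rational(-1, 74)), -1)), 12), 12) = Mul(Add(Mul(-50, Pow(Add(-45, Rational(-1, 74)), -1)), 12), 12) = Mul(Add(Mul(-50, Pow(Rational(-3331, 74), -1)), 12), 12) = Mul(Add(Mul(-50, Rational(-74, 3331)), 12), 12) = Mul(Add(Rational(3700, 3331), 12), 12) = Mul(Rational(43672, 3331), 12) = Rational(524064, 3331)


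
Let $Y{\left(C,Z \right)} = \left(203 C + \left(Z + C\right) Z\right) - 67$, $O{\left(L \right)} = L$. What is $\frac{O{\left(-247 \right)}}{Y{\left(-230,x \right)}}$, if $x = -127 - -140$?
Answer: $\frac{247}{49578} \approx 0.004982$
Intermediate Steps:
$x = 13$ ($x = -127 + 140 = 13$)
$Y{\left(C,Z \right)} = -67 + 203 C + Z \left(C + Z\right)$ ($Y{\left(C,Z \right)} = \left(203 C + \left(C + Z\right) Z\right) - 67 = \left(203 C + Z \left(C + Z\right)\right) - 67 = -67 + 203 C + Z \left(C + Z\right)$)
$\frac{O{\left(-247 \right)}}{Y{\left(-230,x \right)}} = - \frac{247}{-67 + 13^{2} + 203 \left(-230\right) - 2990} = - \frac{247}{-67 + 169 - 46690 - 2990} = - \frac{247}{-49578} = \left(-247\right) \left(- \frac{1}{49578}\right) = \frac{247}{49578}$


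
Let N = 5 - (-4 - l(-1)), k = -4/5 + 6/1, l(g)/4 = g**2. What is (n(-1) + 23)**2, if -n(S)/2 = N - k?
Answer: 1369/25 ≈ 54.760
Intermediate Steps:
l(g) = 4*g**2
k = 26/5 (k = -4*1/5 + 6*1 = -4/5 + 6 = 26/5 ≈ 5.2000)
N = 13 (N = 5 - (-4 - 4*(-1)**2) = 5 - (-4 - 4) = 5 - 1*(-8) = 5 + 8 = 13)
n(S) = -78/5 (n(S) = -2*(13 - 1*26/5) = -2*(13 - 26/5) = -2*39/5 = -78/5)
(n(-1) + 23)**2 = (-78/5 + 23)**2 = (37/5)**2 = 1369/25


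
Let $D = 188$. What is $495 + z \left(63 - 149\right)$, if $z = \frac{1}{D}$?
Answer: $\frac{46487}{94} \approx 494.54$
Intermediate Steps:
$z = \frac{1}{188} \approx 0.0053191$
$495 + z \left(63 - 149\right) = 495 + \frac{63 - 149}{188} = 495 + \frac{1}{188} \left(-86\right) = 495 - \frac{43}{94} = \frac{46487}{94}$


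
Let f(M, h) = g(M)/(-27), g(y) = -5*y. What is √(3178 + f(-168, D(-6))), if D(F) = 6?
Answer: 119*√2/3 ≈ 56.097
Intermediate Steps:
f(M, h) = 5*M/27 (f(M, h) = -5*M/(-27) = -5*M*(-1/27) = 5*M/27)
√(3178 + f(-168, D(-6))) = √(3178 + (5/27)*(-168)) = √(3178 - 280/9) = √(28322/9) = 119*√2/3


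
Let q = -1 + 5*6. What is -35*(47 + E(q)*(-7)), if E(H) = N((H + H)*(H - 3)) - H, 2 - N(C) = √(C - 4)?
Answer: -8260 - 980*√94 ≈ -17761.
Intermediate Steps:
N(C) = 2 - √(-4 + C) (N(C) = 2 - √(C - 4) = 2 - √(-4 + C))
q = 29 (q = -1 + 30 = 29)
E(H) = 2 - H - √(-4 + 2*H*(-3 + H)) (E(H) = (2 - √(-4 + (H + H)*(H - 3))) - H = (2 - √(-4 + (2*H)*(-3 + H))) - H = (2 - √(-4 + 2*H*(-3 + H))) - H = 2 - H - √(-4 + 2*H*(-3 + H)))
-35*(47 + E(q)*(-7)) = -35*(47 + (2 - 1*29 - √2*√(-2 + 29*(-3 + 29)))*(-7)) = -35*(47 + (2 - 29 - √2*√(-2 + 29*26))*(-7)) = -35*(47 + (2 - 29 - √2*√(-2 + 754))*(-7)) = -35*(47 + (2 - 29 - √2*√752)*(-7)) = -35*(47 + (2 - 29 - √2*4*√47)*(-7)) = -35*(47 + (2 - 29 - 4*√94)*(-7)) = -35*(47 + (-27 - 4*√94)*(-7)) = -35*(47 + (189 + 28*√94)) = -35*(236 + 28*√94) = -8260 - 980*√94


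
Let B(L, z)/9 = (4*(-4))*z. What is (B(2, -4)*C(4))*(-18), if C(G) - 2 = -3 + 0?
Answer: 10368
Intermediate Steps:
B(L, z) = -144*z (B(L, z) = 9*((4*(-4))*z) = 9*(-16*z) = -144*z)
C(G) = -1 (C(G) = 2 + (-3 + 0) = 2 - 3 = -1)
(B(2, -4)*C(4))*(-18) = (-144*(-4)*(-1))*(-18) = (576*(-1))*(-18) = -576*(-18) = 10368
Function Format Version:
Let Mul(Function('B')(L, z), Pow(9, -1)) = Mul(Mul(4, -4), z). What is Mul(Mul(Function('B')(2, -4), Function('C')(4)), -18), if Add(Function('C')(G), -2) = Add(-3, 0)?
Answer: 10368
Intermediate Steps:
Function('B')(L, z) = Mul(-144, z) (Function('B')(L, z) = Mul(9, Mul(Mul(4, -4), z)) = Mul(9, Mul(-16, z)) = Mul(-144, z))
Function('C')(G) = -1 (Function('C')(G) = Add(2, Add(-3, 0)) = Add(2, -3) = -1)
Mul(Mul(Function('B')(2, -4), Function('C')(4)), -18) = Mul(Mul(Mul(-144, -4), -1), -18) = Mul(Mul(576, -1), -18) = Mul(-576, -18) = 10368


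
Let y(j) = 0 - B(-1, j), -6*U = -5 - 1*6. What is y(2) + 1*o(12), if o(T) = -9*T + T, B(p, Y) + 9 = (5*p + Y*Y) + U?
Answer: -527/6 ≈ -87.833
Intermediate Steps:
U = 11/6 (U = -(-5 - 1*6)/6 = -(-5 - 6)/6 = -⅙*(-11) = 11/6 ≈ 1.8333)
B(p, Y) = -43/6 + Y² + 5*p (B(p, Y) = -9 + ((5*p + Y*Y) + 11/6) = -9 + ((5*p + Y²) + 11/6) = -9 + ((Y² + 5*p) + 11/6) = -9 + (11/6 + Y² + 5*p) = -43/6 + Y² + 5*p)
o(T) = -8*T
y(j) = 73/6 - j² (y(j) = 0 - (-43/6 + j² + 5*(-1)) = 0 - (-43/6 + j² - 5) = 0 - (-73/6 + j²) = 0 + (73/6 - j²) = 73/6 - j²)
y(2) + 1*o(12) = (73/6 - 1*2²) + 1*(-8*12) = (73/6 - 1*4) + 1*(-96) = (73/6 - 4) - 96 = 49/6 - 96 = -527/6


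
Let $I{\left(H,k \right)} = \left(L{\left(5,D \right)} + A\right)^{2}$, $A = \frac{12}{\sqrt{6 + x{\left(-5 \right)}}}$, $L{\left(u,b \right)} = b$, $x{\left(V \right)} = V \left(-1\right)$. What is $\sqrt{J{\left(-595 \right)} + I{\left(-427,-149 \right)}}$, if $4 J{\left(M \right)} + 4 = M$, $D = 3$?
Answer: $\frac{\sqrt{-61787 + 3168 \sqrt{11}}}{22} \approx 10.293 i$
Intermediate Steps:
$x{\left(V \right)} = - V$
$J{\left(M \right)} = -1 + \frac{M}{4}$
$A = \frac{12 \sqrt{11}}{11}$ ($A = \frac{12}{\sqrt{6 - -5}} = \frac{12}{\sqrt{6 + 5}} = \frac{12}{\sqrt{11}} = 12 \frac{\sqrt{11}}{11} = \frac{12 \sqrt{11}}{11} \approx 3.6181$)
$I{\left(H,k \right)} = \left(3 + \frac{12 \sqrt{11}}{11}\right)^{2}$
$\sqrt{J{\left(-595 \right)} + I{\left(-427,-149 \right)}} = \sqrt{\left(-1 + \frac{1}{4} \left(-595\right)\right) + \left(\frac{243}{11} + \frac{72 \sqrt{11}}{11}\right)} = \sqrt{\left(-1 - \frac{595}{4}\right) + \left(\frac{243}{11} + \frac{72 \sqrt{11}}{11}\right)} = \sqrt{- \frac{599}{4} + \left(\frac{243}{11} + \frac{72 \sqrt{11}}{11}\right)} = \sqrt{- \frac{5617}{44} + \frac{72 \sqrt{11}}{11}}$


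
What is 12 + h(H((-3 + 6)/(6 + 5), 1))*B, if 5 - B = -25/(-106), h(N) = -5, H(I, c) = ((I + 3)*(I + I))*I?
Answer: -1253/106 ≈ -11.821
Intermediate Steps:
H(I, c) = 2*I**2*(3 + I) (H(I, c) = ((3 + I)*(2*I))*I = (2*I*(3 + I))*I = 2*I**2*(3 + I))
B = 505/106 (B = 5 - (-25)/(-106) = 5 - (-25)*(-1)/106 = 5 - 1*25/106 = 5 - 25/106 = 505/106 ≈ 4.7642)
12 + h(H((-3 + 6)/(6 + 5), 1))*B = 12 - 5*505/106 = 12 - 2525/106 = -1253/106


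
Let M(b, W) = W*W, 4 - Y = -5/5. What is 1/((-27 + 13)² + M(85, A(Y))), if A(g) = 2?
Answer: 1/200 ≈ 0.0050000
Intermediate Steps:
Y = 5 (Y = 4 - (-5)/5 = 4 - 1*(-1) = 4 + 1 = 5)
M(b, W) = W²
1/((-27 + 13)² + M(85, A(Y))) = 1/((-27 + 13)² + 2²) = 1/((-14)² + 4) = 1/(196 + 4) = 1/200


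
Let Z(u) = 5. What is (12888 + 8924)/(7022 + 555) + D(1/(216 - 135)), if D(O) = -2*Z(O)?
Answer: -53958/7577 ≈ -7.1213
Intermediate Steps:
D(O) = -10 (D(O) = -2*5 = -10)
(12888 + 8924)/(7022 + 555) + D(1/(216 - 135)) = (12888 + 8924)/(7022 + 555) - 10 = 21812/7577 - 10 = -53958/7577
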